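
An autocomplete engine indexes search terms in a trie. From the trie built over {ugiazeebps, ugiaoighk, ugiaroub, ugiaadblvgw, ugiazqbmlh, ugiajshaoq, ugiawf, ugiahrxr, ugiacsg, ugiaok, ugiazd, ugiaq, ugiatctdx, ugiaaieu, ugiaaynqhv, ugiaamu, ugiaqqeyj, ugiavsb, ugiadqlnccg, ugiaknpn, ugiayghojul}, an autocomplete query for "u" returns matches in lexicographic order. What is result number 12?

Filter for "u…" and sort: "ugiaadblvgw", "ugiaaieu", "ugiaamu", "ugiaaynqhv", "ugiacsg", "ugiadqlnccg", "ugiahrxr", "ugiajshaoq", "ugiaknpn", "ugiaoighk", "ugiaok", "ugiaq", "ugiaqqeyj", "ugiaroub", "ugiatctdx", "ugiavsb", "ugiawf", "ugiayghojul", "ugiazd", "ugiazeebps", "ugiazqbmlh"
The 12th is ugiaq.

ugiaq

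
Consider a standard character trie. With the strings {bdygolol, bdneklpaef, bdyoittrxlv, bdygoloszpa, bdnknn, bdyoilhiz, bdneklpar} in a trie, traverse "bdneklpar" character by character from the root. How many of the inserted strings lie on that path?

Walk "bdneklpar" from the root; an end-of-word marker is hit whenever a stored word is a prefix of "bdneklpar".
Prefixes of the query that are stored words: "bdneklpar"
Count: 1

1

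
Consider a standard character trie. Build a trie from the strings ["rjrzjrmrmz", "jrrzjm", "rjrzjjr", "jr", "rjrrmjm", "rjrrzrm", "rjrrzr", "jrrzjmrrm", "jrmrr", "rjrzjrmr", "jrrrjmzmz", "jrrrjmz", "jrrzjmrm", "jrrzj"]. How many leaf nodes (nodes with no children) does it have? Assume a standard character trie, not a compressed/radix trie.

A leaf is a node with no children — equivalently, the end of a word that is not a proper prefix of any other stored word.
Those words: "jrmrr", "jrrrjmzmz", "jrrzjmrm", "jrrzjmrrm", "rjrrmjm", "rjrrzrm", "rjrzjjr", "rjrzjrmrmz"
Leaf count: 8

8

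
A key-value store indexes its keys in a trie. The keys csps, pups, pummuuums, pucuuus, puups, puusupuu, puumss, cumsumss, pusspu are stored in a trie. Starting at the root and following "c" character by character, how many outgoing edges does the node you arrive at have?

Follow the path "c" to its node, then look at its outgoing edges.
Distinct next characters after "c": s, u.
That node has 2 child edges.

2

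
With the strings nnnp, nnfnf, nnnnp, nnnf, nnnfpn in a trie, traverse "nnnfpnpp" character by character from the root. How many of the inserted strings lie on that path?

2

Walk "nnnfpnpp" from the root; an end-of-word marker is hit whenever a stored word is a prefix of "nnnfpnpp".
Prefixes of the query that are stored words: "nnnf", "nnnfpn"
Count: 2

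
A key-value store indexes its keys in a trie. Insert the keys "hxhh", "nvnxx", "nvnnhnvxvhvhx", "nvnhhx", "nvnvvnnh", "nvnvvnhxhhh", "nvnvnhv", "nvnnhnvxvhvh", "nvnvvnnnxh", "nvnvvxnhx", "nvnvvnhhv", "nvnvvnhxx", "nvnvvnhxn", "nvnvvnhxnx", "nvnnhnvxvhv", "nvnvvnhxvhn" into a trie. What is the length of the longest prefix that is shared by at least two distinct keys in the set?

Equivalently: take the maximum, over all pairs, of their longest common prefix length.
"nvnnhnvxvhvh" and "nvnnhnvxvhvhx" agree on "nvnnhnvxvhvh" (12 characters) before diverging; nothing deeper is shared.
Longest shared-prefix length: 12

12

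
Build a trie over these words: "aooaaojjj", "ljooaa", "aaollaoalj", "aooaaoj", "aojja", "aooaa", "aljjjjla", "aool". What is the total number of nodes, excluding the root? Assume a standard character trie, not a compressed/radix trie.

35

Count nodes per top-level branch (shared prefixes stored once):
  'a'-branch (aaollaoalj, aljjjjla, aojja, aooaa, aooaaoj, aooaaojjj, aool): 29 nodes
  'l'-branch (ljooaa): 6 nodes
Sum: 35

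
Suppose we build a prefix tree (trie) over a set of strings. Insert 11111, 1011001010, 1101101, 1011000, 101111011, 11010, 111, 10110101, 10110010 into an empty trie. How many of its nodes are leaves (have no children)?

7

Leaves are exactly the stored words that no other stored word extends.
Those words: "1011000", "1011001010", "10110101", "101111011", "11010", "1101101", "11111"
Leaf count: 7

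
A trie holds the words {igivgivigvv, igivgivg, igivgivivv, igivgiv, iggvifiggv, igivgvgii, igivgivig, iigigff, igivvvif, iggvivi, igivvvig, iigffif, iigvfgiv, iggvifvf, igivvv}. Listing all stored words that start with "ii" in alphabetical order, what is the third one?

Words with prefix "ii", in lexicographic order: "iigffif", "iigigff", "iigvfgiv"
Position 3: iigvfgiv

iigvfgiv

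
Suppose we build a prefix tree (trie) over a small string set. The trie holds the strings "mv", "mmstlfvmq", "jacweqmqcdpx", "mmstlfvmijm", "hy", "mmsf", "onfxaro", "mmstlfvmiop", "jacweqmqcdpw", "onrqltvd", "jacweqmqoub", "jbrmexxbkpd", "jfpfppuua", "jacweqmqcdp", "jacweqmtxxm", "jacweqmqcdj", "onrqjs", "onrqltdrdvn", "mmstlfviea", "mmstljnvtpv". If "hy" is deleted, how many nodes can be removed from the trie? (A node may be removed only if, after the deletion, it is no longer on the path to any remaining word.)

2

A node on "hy"'s path can go only if nothing else ends at it or branches off below it.
No other word shares any prefix with "hy", so all 2 of its nodes go.
Nodes removed: 2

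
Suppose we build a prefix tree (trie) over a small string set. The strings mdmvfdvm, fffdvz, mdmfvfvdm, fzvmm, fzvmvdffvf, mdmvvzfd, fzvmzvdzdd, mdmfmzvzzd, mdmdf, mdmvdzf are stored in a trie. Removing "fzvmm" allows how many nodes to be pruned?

1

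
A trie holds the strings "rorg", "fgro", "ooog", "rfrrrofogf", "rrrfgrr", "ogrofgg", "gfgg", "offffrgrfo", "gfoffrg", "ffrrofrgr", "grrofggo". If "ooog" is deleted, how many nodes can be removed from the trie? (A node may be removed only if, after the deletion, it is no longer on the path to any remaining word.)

Walk "ooog" from the leaf back toward the root, removing each node that no remaining word uses.
The suffix "oog" (3 nodes) is used only by "ooog"; the node for "o" still has the child "g", so pruning stops there.
Nodes removed: 3

3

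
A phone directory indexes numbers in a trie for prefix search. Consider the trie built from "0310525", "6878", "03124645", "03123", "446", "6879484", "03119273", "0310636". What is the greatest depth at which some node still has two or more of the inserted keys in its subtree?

Look for the deepest trie node that still has at least two words in its subtree.
e.g. "0310525" and "0310636" share the prefix "0310" of length 4; no pair shares a longer one.
Longest shared-prefix length: 4

4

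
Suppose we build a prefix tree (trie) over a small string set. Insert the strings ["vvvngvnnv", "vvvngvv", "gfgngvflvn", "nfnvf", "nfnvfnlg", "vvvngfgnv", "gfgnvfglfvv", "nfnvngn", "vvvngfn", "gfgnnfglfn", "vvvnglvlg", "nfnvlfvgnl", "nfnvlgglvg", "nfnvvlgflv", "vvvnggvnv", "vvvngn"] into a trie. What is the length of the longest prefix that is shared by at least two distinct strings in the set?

Look for the deepest trie node that still has at least two words in its subtree.
e.g. "vvvngfgnv" and "vvvngfn" share the prefix "vvvngf" of length 6; no pair shares a longer one.
Longest shared-prefix length: 6

6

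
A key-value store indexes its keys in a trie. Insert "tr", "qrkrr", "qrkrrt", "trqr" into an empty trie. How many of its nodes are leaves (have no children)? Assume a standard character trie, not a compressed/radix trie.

2

Leaves are exactly the stored words that no other stored word extends.
Those words: "qrkrrt", "trqr"
Leaf count: 2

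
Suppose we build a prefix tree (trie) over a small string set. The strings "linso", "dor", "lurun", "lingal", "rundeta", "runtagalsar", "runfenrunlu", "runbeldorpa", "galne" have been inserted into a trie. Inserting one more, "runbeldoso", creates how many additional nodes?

"runbeldo" is already a path in the trie; the remaining "so" must be added.
New nodes needed: |"runbeldoso"| − 8 = 10 − 8 = 2.

2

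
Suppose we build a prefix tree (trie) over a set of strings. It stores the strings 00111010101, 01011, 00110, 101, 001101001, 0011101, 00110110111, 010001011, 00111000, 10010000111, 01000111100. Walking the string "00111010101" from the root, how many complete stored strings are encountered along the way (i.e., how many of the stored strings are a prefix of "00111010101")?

Walk "00111010101" from the root; an end-of-word marker is hit whenever a stored word is a prefix of "00111010101".
Prefixes of the query that are stored words: "0011101", "00111010101"
Count: 2

2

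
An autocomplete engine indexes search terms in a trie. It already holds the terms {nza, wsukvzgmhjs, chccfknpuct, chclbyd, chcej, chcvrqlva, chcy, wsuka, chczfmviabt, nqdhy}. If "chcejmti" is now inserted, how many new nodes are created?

3

"chcej" is already a path in the trie; the remaining "mti" must be added.
Each of the 3 remaining characters creates one node.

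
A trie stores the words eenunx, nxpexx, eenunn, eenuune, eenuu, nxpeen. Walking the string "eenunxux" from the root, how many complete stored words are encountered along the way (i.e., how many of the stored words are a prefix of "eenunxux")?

1

Check each prefix of "eenunxux" against the stored set — each match is an end-marker on the path.
Prefixes of the query that are stored words: "eenunx"
Count: 1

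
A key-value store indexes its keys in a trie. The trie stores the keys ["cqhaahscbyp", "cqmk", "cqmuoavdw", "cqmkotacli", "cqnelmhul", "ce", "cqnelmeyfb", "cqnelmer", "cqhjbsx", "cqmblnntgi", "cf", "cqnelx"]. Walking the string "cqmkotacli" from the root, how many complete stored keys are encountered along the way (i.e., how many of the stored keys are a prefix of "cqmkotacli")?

Walk "cqmkotacli" from the root; an end-of-word marker is hit whenever a stored word is a prefix of "cqmkotacli".
Prefixes of the query that are stored words: "cqmk", "cqmkotacli"
Count: 2

2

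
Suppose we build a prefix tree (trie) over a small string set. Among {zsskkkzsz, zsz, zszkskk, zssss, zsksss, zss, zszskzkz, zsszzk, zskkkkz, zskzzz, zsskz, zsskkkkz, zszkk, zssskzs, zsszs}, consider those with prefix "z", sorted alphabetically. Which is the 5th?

zsskkkkz

Words with prefix "z", in lexicographic order: "zskkkkz", "zsksss", "zskzzz", "zss", "zsskkkkz", "zsskkkzsz", "zsskz", "zssskzs", "zssss", "zsszs", "zsszzk", "zsz", "zszkk", "zszkskk", "zszskzkz"
The 5th is zsskkkkz.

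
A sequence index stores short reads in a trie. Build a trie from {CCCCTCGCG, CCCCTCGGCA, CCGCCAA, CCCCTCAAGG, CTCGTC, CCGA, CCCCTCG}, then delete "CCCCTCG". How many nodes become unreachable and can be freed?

Walk "CCCCTCG" from the leaf back toward the root, removing each node that no remaining word uses.
Every node on "CCCCTCG" is still needed (e.g. by "CCCCTCGCG"), so nothing is freed.
Nodes removed: 0

0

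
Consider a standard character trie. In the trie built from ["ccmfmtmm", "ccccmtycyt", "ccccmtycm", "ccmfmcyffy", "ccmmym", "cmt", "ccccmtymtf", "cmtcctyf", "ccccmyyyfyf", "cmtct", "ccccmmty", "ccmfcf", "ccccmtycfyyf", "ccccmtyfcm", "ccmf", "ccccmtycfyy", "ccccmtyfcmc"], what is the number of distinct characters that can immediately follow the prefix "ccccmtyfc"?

Walk "ccccmtyfc" from the root, arriving at one node.
Distinct next characters after "ccccmtyfc": m.
That node has 1 child edge.

1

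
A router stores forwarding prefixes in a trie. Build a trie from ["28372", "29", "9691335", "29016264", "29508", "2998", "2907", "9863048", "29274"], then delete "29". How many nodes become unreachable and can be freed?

0

A node on "29"'s path can go only if nothing else ends at it or branches off below it.
Every node on "29" is still needed (e.g. by "29016264"), so nothing is freed.
Nodes removed: 0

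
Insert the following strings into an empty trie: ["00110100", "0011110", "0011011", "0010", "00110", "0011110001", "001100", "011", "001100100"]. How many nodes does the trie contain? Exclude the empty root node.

For each word, the new-node count is its length minus the longest prefix already in the trie:
  "00110100" → 8 new (0, 0, 1, 1, 0, 1, 0, 0)
  "0011110" → prefix "0011" already present; 3 new (1, 1, 0)
  "0011011" → prefix "001101" already present; 1 new (1)
  "0010" → prefix "001" already present; 1 new (0)
  "00110" → prefix "00110" already present; 0 new (none)
  "0011110001" → prefix "0011110" already present; 3 new (0, 0, 1)
  "001100" → prefix "00110" already present; 1 new (0)
  "011" → prefix "0" already present; 2 new (1, 1)
  "001100100" → prefix "001100" already present; 3 new (1, 0, 0)
Total nodes = 8 + 3 + 1 + 1 + 0 + 3 + 1 + 2 + 3 = 22

22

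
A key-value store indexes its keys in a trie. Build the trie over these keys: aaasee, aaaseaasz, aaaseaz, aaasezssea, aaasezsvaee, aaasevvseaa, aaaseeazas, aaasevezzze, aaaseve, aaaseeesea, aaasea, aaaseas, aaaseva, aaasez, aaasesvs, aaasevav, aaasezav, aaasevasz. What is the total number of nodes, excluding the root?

Trace insertions, counting only characters that open a new branch:
  "aaasee" → 6 new (a, a, a, s, e, e)
  "aaaseaasz" → prefix "aaase" already present; 4 new (a, a, s, z)
  "aaaseaz" → prefix "aaasea" already present; 1 new (z)
  "aaasezssea" → prefix "aaase" already present; 5 new (z, s, s, e, a)
  "aaasezsvaee" → prefix "aaasezs" already present; 4 new (v, a, e, e)
  "aaasevvseaa" → prefix "aaase" already present; 6 new (v, v, s, e, a, a)
  "aaaseeazas" → prefix "aaasee" already present; 4 new (a, z, a, s)
  "aaasevezzze" → prefix "aaasev" already present; 5 new (e, z, z, z, e)
  "aaaseve" → prefix "aaaseve" already present; 0 new (none)
  "aaaseeesea" → prefix "aaasee" already present; 4 new (e, s, e, a)
  "aaasea" → prefix "aaasea" already present; 0 new (none)
  "aaaseas" → prefix "aaasea" already present; 1 new (s)
  "aaaseva" → prefix "aaasev" already present; 1 new (a)
  "aaasez" → prefix "aaasez" already present; 0 new (none)
  "aaasesvs" → prefix "aaase" already present; 3 new (s, v, s)
  "aaasevav" → prefix "aaaseva" already present; 1 new (v)
  "aaasezav" → prefix "aaasez" already present; 2 new (a, v)
  "aaasevasz" → prefix "aaaseva" already present; 2 new (s, z)
Total nodes = 6 + 4 + 1 + 5 + 4 + 6 + 4 + 5 + 0 + 4 + 0 + 1 + 1 + 0 + 3 + 1 + 2 + 2 = 49

49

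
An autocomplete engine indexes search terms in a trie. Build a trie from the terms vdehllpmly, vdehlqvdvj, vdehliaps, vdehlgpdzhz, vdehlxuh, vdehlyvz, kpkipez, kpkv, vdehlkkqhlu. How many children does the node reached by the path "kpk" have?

2

Walk "kpk" from the root, arriving at one node.
Distinct next characters after "kpk": i, v.
That node has 2 child edges.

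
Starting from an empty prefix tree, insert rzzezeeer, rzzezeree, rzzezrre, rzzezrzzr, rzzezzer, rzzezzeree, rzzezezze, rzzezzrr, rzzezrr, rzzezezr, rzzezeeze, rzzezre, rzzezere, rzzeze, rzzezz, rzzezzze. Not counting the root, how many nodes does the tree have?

Trace insertions, counting only characters that open a new branch:
  "rzzezeeer" → 9 new (r, z, z, e, z, e, e, e, r)
  "rzzezeree" → prefix "rzzeze" already present; 3 new (r, e, e)
  "rzzezrre" → prefix "rzzez" already present; 3 new (r, r, e)
  "rzzezrzzr" → prefix "rzzezr" already present; 3 new (z, z, r)
  "rzzezzer" → prefix "rzzez" already present; 3 new (z, e, r)
  "rzzezzeree" → prefix "rzzezzer" already present; 2 new (e, e)
  "rzzezezze" → prefix "rzzeze" already present; 3 new (z, z, e)
  "rzzezzrr" → prefix "rzzezz" already present; 2 new (r, r)
  "rzzezrr" → prefix "rzzezrr" already present; 0 new (none)
  "rzzezezr" → prefix "rzzezez" already present; 1 new (r)
  "rzzezeeze" → prefix "rzzezee" already present; 2 new (z, e)
  "rzzezre" → prefix "rzzezr" already present; 1 new (e)
  "rzzezere" → prefix "rzzezere" already present; 0 new (none)
  "rzzeze" → prefix "rzzeze" already present; 0 new (none)
  "rzzezz" → prefix "rzzezz" already present; 0 new (none)
  "rzzezzze" → prefix "rzzezz" already present; 2 new (z, e)
Total nodes = 9 + 3 + 3 + 3 + 3 + 2 + 3 + 2 + 0 + 1 + 2 + 1 + 0 + 0 + 0 + 2 = 34

34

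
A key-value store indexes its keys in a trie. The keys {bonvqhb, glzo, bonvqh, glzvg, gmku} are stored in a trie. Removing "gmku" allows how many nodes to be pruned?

3

A node on "gmku"'s path can go only if nothing else ends at it or branches off below it.
The suffix "mku" (3 nodes) is used only by "gmku"; the node for "g" still has the child "l", so pruning stops there.
Nodes removed: 3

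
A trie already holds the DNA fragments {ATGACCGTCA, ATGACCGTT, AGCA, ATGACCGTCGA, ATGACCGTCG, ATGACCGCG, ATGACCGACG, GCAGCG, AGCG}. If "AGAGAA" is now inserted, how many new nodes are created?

4

Walking "AGAGAA" from the root, the first 2 characters ("AG") follow existing edges; "A" is the first miss.
New nodes needed: |"AGAGAA"| − 2 = 6 − 2 = 4.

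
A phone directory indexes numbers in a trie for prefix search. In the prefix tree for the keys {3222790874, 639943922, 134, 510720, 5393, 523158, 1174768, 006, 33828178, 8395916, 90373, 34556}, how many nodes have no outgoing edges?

A leaf is a node with no children — equivalently, the end of a word that is not a proper prefix of any other stored word.
Those words: "006", "1174768", "134", "3222790874", "33828178", "34556", "510720", "523158", "5393", "639943922", "8395916", "90373"
Leaf count: 12

12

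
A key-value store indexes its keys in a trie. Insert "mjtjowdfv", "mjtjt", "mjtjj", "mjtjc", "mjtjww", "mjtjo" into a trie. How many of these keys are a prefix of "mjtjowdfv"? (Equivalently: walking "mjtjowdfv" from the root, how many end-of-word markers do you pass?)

Check each prefix of "mjtjowdfv" against the stored set — each match is an end-marker on the path.
Prefixes of the query that are stored words: "mjtjo", "mjtjowdfv"
Count: 2

2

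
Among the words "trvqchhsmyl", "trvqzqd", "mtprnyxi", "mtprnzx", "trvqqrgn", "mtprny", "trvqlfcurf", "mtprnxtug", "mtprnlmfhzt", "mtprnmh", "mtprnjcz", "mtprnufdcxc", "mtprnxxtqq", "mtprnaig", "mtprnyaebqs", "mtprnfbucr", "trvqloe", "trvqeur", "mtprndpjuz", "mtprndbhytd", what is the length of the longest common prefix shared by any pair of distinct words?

Equivalently: take the maximum, over all pairs, of their longest common prefix length.
"mtprndbhytd" and "mtprndpjuz" agree on "mtprnd" (6 characters) before diverging; nothing deeper is shared.
Longest shared-prefix length: 6

6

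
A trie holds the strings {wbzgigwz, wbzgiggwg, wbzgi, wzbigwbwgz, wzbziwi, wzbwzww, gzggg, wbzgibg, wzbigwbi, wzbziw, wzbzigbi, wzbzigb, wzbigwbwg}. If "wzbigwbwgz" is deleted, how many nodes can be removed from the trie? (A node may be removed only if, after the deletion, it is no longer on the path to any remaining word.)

Walk "wzbigwbwgz" from the leaf back toward the root, removing each node that no remaining word uses.
The suffix "z" (1 node) is used only by "wzbigwbwgz"; "wzbigwbwg" is itself a stored word, so pruning stops there.
Nodes removed: 1

1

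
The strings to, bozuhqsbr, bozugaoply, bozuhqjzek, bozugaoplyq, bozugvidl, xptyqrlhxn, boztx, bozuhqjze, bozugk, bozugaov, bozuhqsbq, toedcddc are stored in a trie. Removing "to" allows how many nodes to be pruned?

After clearing the end-marker at "to", prune upward until reaching a node still needed by another word.
Every node on "to" is still needed (e.g. by "toedcddc"), so nothing is freed.
Nodes removed: 0

0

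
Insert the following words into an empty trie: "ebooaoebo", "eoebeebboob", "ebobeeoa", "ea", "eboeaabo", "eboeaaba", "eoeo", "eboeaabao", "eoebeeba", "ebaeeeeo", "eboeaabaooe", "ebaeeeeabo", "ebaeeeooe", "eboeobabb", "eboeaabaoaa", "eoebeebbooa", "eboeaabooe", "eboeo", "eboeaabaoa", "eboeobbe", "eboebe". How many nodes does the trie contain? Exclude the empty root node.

For each word, the new-node count is its length minus the longest prefix already in the trie:
  "ebooaoebo" → 9 new (e, b, o, o, a, o, e, b, o)
  "eoebeebboob" → prefix "e" already present; 10 new (o, e, b, e, e, b, b, o, o, b)
  "ebobeeoa" → prefix "ebo" already present; 5 new (b, e, e, o, a)
  "ea" → prefix "e" already present; 1 new (a)
  "eboeaabo" → prefix "ebo" already present; 5 new (e, a, a, b, o)
  "eboeaaba" → prefix "eboeaab" already present; 1 new (a)
  "eoeo" → prefix "eoe" already present; 1 new (o)
  "eboeaabao" → prefix "eboeaaba" already present; 1 new (o)
  "eoebeeba" → prefix "eoebeeb" already present; 1 new (a)
  "ebaeeeeo" → prefix "eb" already present; 6 new (a, e, e, e, e, o)
  "eboeaabaooe" → prefix "eboeaabao" already present; 2 new (o, e)
  "ebaeeeeabo" → prefix "ebaeeee" already present; 3 new (a, b, o)
  "ebaeeeooe" → prefix "ebaeee" already present; 3 new (o, o, e)
  "eboeobabb" → prefix "eboe" already present; 5 new (o, b, a, b, b)
  "eboeaabaoaa" → prefix "eboeaabao" already present; 2 new (a, a)
  "eoebeebbooa" → prefix "eoebeebboo" already present; 1 new (a)
  "eboeaabooe" → prefix "eboeaabo" already present; 2 new (o, e)
  "eboeo" → prefix "eboeo" already present; 0 new (none)
  "eboeaabaoa" → prefix "eboeaabaoa" already present; 0 new (none)
  "eboeobbe" → prefix "eboeob" already present; 2 new (b, e)
  "eboebe" → prefix "eboe" already present; 2 new (b, e)
Total nodes = 9 + 10 + 5 + 1 + 5 + 1 + 1 + 1 + 1 + 6 + 2 + 3 + 3 + 5 + 2 + 1 + 2 + 0 + 0 + 2 + 2 = 62

62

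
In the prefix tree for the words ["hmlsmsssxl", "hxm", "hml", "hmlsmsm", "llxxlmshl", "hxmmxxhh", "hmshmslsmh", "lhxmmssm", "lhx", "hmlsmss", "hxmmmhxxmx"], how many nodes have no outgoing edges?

7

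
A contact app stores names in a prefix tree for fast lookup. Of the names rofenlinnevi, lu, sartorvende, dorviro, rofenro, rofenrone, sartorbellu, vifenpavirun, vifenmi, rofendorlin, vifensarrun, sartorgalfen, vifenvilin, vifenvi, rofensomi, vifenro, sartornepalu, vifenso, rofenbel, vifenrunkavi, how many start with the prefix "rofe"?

Walk to "rofe"; the words in its subtree are exactly those with that prefix.
Matches: "rofenbel", "rofendorlin", "rofenlinnevi", "rofenro", "rofenrone", "rofensomi"
Count: 6

6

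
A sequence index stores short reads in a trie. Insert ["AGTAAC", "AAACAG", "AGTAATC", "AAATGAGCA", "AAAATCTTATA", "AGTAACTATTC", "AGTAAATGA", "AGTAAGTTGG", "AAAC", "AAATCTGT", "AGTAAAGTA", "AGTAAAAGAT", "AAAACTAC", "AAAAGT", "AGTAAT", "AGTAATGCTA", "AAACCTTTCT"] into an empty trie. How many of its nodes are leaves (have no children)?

Leaves are exactly the stored words that no other stored word extends.
Those words: "AAAACTAC", "AAAAGT", "AAAATCTTATA", "AAACAG", "AAACCTTTCT", "AAATCTGT", "AAATGAGCA", "AGTAAAAGAT", "AGTAAAGTA", "AGTAAATGA", "AGTAACTATTC", "AGTAAGTTGG", "AGTAATC", "AGTAATGCTA"
Leaf count: 14

14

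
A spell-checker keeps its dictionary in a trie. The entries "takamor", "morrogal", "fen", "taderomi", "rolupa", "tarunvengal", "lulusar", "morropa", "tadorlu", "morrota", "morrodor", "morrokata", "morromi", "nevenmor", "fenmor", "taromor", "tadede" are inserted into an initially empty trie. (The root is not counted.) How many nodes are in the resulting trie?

Count nodes per top-level branch (shared prefixes stored once):
  'f'-branch (fen, fenmor): 6 nodes
  'l'-branch (lulusar): 7 nodes
  'm'-branch (morrodor, morrogal, morrokata, morromi, morropa, morrota): 21 nodes
  'n'-branch (nevenmor): 8 nodes
  'r'-branch (rolupa): 6 nodes
  't'-branch (tadede, taderomi, tadorlu, takamor, taromor, tarunvengal): 32 nodes
Sum: 80

80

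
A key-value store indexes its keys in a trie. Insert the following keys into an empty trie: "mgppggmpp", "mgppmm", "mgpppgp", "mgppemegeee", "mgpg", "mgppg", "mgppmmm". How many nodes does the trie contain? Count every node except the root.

23

Trace insertions, counting only characters that open a new branch:
  "mgppggmpp" → 9 new (m, g, p, p, g, g, m, p, p)
  "mgppmm" → prefix "mgpp" already present; 2 new (m, m)
  "mgpppgp" → prefix "mgpp" already present; 3 new (p, g, p)
  "mgppemegeee" → prefix "mgpp" already present; 7 new (e, m, e, g, e, e, e)
  "mgpg" → prefix "mgp" already present; 1 new (g)
  "mgppg" → prefix "mgppg" already present; 0 new (none)
  "mgppmmm" → prefix "mgppmm" already present; 1 new (m)
Total nodes = 9 + 2 + 3 + 7 + 1 + 0 + 1 = 23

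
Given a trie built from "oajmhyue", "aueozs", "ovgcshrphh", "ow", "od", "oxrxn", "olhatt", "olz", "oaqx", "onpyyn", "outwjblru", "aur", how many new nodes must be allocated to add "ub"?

No existing word starts with "u", so every character of "ub" needs a new node.
2 − 0 = 2 new nodes.

2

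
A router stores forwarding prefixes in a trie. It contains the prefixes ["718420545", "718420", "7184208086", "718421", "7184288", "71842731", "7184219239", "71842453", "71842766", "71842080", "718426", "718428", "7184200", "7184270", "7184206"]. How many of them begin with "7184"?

15

Traverse to the node for "7184", then collect every word in that subtree.
Words under "7184": 718420, 7184200, 718420545, 7184206, 71842080, 7184208086, 718421, 7184219239, 71842453, 718426, 7184270, 71842731, 71842766, 718428, 7184288
Count: 15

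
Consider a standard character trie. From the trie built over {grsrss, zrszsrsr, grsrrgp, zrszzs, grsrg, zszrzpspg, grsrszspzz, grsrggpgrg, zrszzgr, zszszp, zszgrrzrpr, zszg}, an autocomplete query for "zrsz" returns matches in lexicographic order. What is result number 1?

Words with prefix "zrsz", in lexicographic order: "zrszsrsr", "zrszzgr", "zrszzs"
The 1st is zrszsrsr.

zrszsrsr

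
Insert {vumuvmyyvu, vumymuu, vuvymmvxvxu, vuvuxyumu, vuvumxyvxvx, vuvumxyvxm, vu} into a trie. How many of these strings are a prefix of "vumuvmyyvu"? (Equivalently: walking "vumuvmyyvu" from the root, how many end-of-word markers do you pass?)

2

Traverse "vumuvmyyvu" character by character; count nodes along the way that are marked as word ends.
Prefixes of the query that are stored words: "vu", "vumuvmyyvu"
Count: 2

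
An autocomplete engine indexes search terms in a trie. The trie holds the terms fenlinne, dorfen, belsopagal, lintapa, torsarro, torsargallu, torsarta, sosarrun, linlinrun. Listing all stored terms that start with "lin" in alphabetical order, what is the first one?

Words with prefix "lin", in lexicographic order: "linlinrun", "lintapa"
Position 1: linlinrun

linlinrun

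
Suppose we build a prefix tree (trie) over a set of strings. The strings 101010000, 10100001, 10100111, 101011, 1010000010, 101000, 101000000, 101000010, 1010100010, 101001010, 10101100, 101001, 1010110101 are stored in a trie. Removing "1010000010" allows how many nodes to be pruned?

2

A node on "1010000010"'s path can go only if nothing else ends at it or branches off below it.
The suffix "10" (2 nodes) is used only by "1010000010"; the node for "10100000" still has the child "0", so pruning stops there.
Nodes removed: 2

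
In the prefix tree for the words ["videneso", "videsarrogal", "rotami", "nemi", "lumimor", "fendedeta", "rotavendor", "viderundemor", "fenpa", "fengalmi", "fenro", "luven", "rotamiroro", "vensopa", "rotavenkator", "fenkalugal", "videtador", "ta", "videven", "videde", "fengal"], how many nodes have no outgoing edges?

19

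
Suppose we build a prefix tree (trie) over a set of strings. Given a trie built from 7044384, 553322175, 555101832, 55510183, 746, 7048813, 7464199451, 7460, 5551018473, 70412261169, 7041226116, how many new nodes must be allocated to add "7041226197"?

The longest prefix of "7041226197" already in the trie is "70412261" (length 8).
Each of the 2 remaining characters creates one node.

2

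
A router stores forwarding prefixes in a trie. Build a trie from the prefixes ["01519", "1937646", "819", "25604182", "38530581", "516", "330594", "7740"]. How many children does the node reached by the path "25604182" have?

0

The children of the "25604182" node are the distinct next characters among strings starting with "25604182".
No stored string extends past "25604182".
That node has 0 child edges.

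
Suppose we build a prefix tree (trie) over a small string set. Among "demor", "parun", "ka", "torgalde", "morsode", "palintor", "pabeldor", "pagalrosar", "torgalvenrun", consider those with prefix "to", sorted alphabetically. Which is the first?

Words with prefix "to", in lexicographic order: "torgalde", "torgalvenrun"
Position 1: torgalde

torgalde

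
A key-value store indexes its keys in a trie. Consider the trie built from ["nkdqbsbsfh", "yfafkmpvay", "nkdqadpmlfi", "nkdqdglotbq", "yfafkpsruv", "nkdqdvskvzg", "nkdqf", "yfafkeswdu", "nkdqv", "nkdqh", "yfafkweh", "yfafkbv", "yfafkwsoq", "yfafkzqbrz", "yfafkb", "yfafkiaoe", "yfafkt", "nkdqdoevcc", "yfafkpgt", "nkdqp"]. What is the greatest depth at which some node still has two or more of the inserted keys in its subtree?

6

The deepest shared node is where two words last agree before diverging.
"yfafkb" and "yfafkbv" agree on "yfafkb" (6 characters) before diverging; nothing deeper is shared.
Longest shared-prefix length: 6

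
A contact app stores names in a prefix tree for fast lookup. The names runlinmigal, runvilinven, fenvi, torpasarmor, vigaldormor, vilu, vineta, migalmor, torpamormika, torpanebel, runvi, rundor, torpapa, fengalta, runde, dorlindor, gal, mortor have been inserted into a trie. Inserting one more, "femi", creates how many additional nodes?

2

The longest prefix of "femi" already in the trie is "fe" (length 2).
Each of the 2 remaining characters creates one node.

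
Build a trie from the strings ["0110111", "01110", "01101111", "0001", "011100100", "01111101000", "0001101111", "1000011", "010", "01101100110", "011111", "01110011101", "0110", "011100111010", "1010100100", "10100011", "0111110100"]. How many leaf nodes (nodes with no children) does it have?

Leaves are exactly the stored words that no other stored word extends.
Those words: "0001101111", "010", "01101100110", "01101111", "011100100", "011100111010", "01111101000", "1000011", "10100011", "1010100100"
Leaf count: 10

10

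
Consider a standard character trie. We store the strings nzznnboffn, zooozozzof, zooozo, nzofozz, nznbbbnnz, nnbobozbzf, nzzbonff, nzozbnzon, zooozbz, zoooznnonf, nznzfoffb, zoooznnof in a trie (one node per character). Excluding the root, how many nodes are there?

66

Insert word by word; a character creates a node only if that edge doesn't already exist:
  "nzznnboffn" → 10 new (n, z, z, n, n, b, o, f, f, n)
  "zooozozzof" → 10 new (z, o, o, o, z, o, z, z, o, f)
  "zooozo" → prefix "zooozo" already present; 0 new (none)
  "nzofozz" → prefix "nz" already present; 5 new (o, f, o, z, z)
  "nznbbbnnz" → prefix "nz" already present; 7 new (n, b, b, b, n, n, z)
  "nnbobozbzf" → prefix "n" already present; 9 new (n, b, o, b, o, z, b, z, f)
  "nzzbonff" → prefix "nzz" already present; 5 new (b, o, n, f, f)
  "nzozbnzon" → prefix "nzo" already present; 6 new (z, b, n, z, o, n)
  "zooozbz" → prefix "zoooz" already present; 2 new (b, z)
  "zoooznnonf" → prefix "zoooz" already present; 5 new (n, n, o, n, f)
  "nznzfoffb" → prefix "nzn" already present; 6 new (z, f, o, f, f, b)
  "zoooznnof" → prefix "zoooznno" already present; 1 new (f)
Total nodes = 10 + 10 + 0 + 5 + 7 + 9 + 5 + 6 + 2 + 5 + 6 + 1 = 66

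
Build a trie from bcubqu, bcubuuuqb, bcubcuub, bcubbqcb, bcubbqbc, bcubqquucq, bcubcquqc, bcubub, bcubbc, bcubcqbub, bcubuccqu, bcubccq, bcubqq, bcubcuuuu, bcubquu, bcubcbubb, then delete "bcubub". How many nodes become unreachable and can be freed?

1

After clearing the end-marker at "bcubub", prune upward until reaching a node still needed by another word.
The suffix "b" (1 node) is used only by "bcubub"; the node for "bcubu" still has the child "u", so pruning stops there.
Nodes removed: 1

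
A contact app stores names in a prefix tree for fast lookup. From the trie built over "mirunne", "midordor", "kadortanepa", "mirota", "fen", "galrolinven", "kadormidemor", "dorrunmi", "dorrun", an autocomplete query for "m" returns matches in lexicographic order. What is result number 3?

DFS of the "m" subtree visits, in order: "midordor", "mirota", "mirunne"
Position 3: mirunne

mirunne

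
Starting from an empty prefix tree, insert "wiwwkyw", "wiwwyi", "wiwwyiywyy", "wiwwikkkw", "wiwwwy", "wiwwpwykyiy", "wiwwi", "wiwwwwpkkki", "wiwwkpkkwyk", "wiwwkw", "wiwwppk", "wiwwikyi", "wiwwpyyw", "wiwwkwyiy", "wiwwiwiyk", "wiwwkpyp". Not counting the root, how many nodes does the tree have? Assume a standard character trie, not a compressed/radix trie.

56

For each word, the new-node count is its length minus the longest prefix already in the trie:
  "wiwwkyw" → 7 new (w, i, w, w, k, y, w)
  "wiwwyi" → prefix "wiww" already present; 2 new (y, i)
  "wiwwyiywyy" → prefix "wiwwyi" already present; 4 new (y, w, y, y)
  "wiwwikkkw" → prefix "wiww" already present; 5 new (i, k, k, k, w)
  "wiwwwy" → prefix "wiww" already present; 2 new (w, y)
  "wiwwpwykyiy" → prefix "wiww" already present; 7 new (p, w, y, k, y, i, y)
  "wiwwi" → prefix "wiwwi" already present; 0 new (none)
  "wiwwwwpkkki" → prefix "wiwww" already present; 6 new (w, p, k, k, k, i)
  "wiwwkpkkwyk" → prefix "wiwwk" already present; 6 new (p, k, k, w, y, k)
  "wiwwkw" → prefix "wiwwk" already present; 1 new (w)
  "wiwwppk" → prefix "wiwwp" already present; 2 new (p, k)
  "wiwwikyi" → prefix "wiwwik" already present; 2 new (y, i)
  "wiwwpyyw" → prefix "wiwwp" already present; 3 new (y, y, w)
  "wiwwkwyiy" → prefix "wiwwkw" already present; 3 new (y, i, y)
  "wiwwiwiyk" → prefix "wiwwi" already present; 4 new (w, i, y, k)
  "wiwwkpyp" → prefix "wiwwkp" already present; 2 new (y, p)
Total nodes = 7 + 2 + 4 + 5 + 2 + 7 + 0 + 6 + 6 + 1 + 2 + 2 + 3 + 3 + 4 + 2 = 56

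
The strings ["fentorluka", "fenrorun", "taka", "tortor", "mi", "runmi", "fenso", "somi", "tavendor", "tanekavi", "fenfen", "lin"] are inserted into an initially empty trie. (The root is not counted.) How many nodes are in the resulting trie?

55

For each word, the new-node count is its length minus the longest prefix already in the trie:
  "fentorluka" → 10 new (f, e, n, t, o, r, l, u, k, a)
  "fenrorun" → prefix "fen" already present; 5 new (r, o, r, u, n)
  "taka" → 4 new (t, a, k, a)
  "tortor" → prefix "t" already present; 5 new (o, r, t, o, r)
  "mi" → 2 new (m, i)
  "runmi" → 5 new (r, u, n, m, i)
  "fenso" → prefix "fen" already present; 2 new (s, o)
  "somi" → 4 new (s, o, m, i)
  "tavendor" → prefix "ta" already present; 6 new (v, e, n, d, o, r)
  "tanekavi" → prefix "ta" already present; 6 new (n, e, k, a, v, i)
  "fenfen" → prefix "fen" already present; 3 new (f, e, n)
  "lin" → 3 new (l, i, n)
Total nodes = 10 + 5 + 4 + 5 + 2 + 5 + 2 + 4 + 6 + 6 + 3 + 3 = 55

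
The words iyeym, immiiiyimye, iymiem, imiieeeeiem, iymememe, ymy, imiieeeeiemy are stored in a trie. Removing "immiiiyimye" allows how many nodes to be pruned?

9

A node on "immiiiyimye"'s path can go only if nothing else ends at it or branches off below it.
The suffix "miiiyimye" (9 nodes) is used only by "immiiiyimye"; the node for "im" still has the child "i", so pruning stops there.
Nodes removed: 9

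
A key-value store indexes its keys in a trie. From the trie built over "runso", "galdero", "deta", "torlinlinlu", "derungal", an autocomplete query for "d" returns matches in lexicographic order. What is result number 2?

deta

Words with prefix "d", in lexicographic order: "derungal", "deta"
The 2nd is deta.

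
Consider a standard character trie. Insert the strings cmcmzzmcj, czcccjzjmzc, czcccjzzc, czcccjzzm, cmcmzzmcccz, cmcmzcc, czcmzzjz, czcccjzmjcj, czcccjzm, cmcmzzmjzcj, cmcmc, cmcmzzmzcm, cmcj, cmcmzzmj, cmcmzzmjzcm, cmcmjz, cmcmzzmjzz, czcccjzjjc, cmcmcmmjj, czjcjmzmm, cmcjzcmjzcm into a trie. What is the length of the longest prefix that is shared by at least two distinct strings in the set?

Equivalently: take the maximum, over all pairs, of their longest common prefix length.
e.g. "cmcmzzmjzcj" and "cmcmzzmjzcm" share the prefix "cmcmzzmjzc" of length 10; no pair shares a longer one.
Longest shared-prefix length: 10

10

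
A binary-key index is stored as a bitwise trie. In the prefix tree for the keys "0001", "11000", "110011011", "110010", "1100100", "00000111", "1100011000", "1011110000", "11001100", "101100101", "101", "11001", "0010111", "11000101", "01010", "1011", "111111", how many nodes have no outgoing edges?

A leaf is a node with no children — equivalently, the end of a word that is not a proper prefix of any other stored word.
Those words: "00000111", "0001", "0010111", "01010", "101100101", "1011110000", "11000101", "1100011000", "1100100", "11001100", "110011011", "111111"
Leaf count: 12

12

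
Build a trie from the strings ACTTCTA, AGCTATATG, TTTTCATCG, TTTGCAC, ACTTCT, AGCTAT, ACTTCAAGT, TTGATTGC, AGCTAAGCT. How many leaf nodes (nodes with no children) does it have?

7

A leaf is a node with no children — equivalently, the end of a word that is not a proper prefix of any other stored word.
Those words: "ACTTCAAGT", "ACTTCTA", "AGCTAAGCT", "AGCTATATG", "TTGATTGC", "TTTGCAC", "TTTTCATCG"
Leaf count: 7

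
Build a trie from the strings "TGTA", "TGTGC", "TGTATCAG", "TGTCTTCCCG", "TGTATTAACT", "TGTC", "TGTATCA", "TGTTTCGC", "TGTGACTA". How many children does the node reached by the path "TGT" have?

4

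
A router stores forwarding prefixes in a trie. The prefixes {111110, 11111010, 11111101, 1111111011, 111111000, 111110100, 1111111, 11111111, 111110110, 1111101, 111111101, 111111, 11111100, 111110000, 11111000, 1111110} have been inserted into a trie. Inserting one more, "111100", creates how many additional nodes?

2

Walking "111100" from the root, the first 4 characters ("1111") follow existing edges; "0" is the first miss.
New nodes needed: |"111100"| − 4 = 6 − 4 = 2.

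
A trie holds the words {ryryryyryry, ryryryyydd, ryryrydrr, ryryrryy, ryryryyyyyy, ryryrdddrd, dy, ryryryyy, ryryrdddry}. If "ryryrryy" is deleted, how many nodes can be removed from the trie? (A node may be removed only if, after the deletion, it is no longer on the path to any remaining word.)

Walk "ryryrryy" from the leaf back toward the root, removing each node that no remaining word uses.
The suffix "ryy" (3 nodes) is used only by "ryryrryy"; the node for "ryryr" still has the child "y", so pruning stops there.
Nodes removed: 3

3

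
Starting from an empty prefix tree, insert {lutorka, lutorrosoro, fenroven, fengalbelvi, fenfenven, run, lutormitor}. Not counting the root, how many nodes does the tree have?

43

Insert word by word; a character creates a node only if that edge doesn't already exist:
  "lutorka" → 7 new (l, u, t, o, r, k, a)
  "lutorrosoro" → prefix "lutor" already present; 6 new (r, o, s, o, r, o)
  "fenroven" → 8 new (f, e, n, r, o, v, e, n)
  "fengalbelvi" → prefix "fen" already present; 8 new (g, a, l, b, e, l, v, i)
  "fenfenven" → prefix "fen" already present; 6 new (f, e, n, v, e, n)
  "run" → 3 new (r, u, n)
  "lutormitor" → prefix "lutor" already present; 5 new (m, i, t, o, r)
Total nodes = 7 + 6 + 8 + 8 + 6 + 3 + 5 = 43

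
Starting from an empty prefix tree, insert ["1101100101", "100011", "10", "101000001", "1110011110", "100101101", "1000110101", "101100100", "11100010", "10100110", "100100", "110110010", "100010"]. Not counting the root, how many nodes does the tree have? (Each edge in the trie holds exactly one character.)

54

Count nodes per top-level branch (shared prefixes stored once):
  '1'-branch (10, 100010, 100011, 1000110101, 100100, 100101101, 101000001, 10100110, 101100100, 110110010, 1101100101, 11100010, 1110011110): 54 nodes
Sum: 54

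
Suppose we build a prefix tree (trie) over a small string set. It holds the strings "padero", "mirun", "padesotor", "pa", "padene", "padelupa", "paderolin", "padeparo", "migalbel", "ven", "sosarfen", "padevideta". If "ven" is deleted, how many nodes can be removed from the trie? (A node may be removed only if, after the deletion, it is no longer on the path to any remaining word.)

3

A node on "ven"'s path can go only if nothing else ends at it or branches off below it.
No other word shares any prefix with "ven", so all 3 of its nodes go.
Nodes removed: 3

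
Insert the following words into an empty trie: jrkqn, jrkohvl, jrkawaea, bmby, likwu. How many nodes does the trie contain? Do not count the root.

Count nodes per top-level branch (shared prefixes stored once):
  'b'-branch (bmby): 4 nodes
  'j'-branch (jrkawaea, jrkohvl, jrkqn): 14 nodes
  'l'-branch (likwu): 5 nodes
Sum: 23

23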